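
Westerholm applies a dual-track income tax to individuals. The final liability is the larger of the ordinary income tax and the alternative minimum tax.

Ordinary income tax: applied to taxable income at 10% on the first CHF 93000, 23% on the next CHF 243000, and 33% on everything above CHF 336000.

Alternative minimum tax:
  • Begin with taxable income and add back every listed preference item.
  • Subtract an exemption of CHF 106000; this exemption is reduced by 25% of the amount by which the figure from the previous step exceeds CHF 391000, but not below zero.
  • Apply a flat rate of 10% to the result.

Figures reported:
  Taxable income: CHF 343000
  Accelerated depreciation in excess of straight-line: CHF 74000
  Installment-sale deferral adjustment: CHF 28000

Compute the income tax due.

Ordinary income tax:
  CHF 93000 × 10% = CHF 9300
  CHF 243000 × 23% = CHF 55890
  CHF 7000 × 33% = CHF 2310
  → CHF 67500

Alternative minimum tax:
  Adjusted income: CHF 343000 + CHF 74000 + CHF 28000 = CHF 445000
  Exemption: CHF 106000 − 25% × (CHF 445000 − CHF 391000) = CHF 106000 − CHF 13500 = CHF 92500
  Base: CHF 445000 − CHF 92500 = CHF 352500
  CHF 352500 × 10% = CHF 35250

CHF 67500 > CHF 35250, so the ordinary income tax governs.

CHF 67500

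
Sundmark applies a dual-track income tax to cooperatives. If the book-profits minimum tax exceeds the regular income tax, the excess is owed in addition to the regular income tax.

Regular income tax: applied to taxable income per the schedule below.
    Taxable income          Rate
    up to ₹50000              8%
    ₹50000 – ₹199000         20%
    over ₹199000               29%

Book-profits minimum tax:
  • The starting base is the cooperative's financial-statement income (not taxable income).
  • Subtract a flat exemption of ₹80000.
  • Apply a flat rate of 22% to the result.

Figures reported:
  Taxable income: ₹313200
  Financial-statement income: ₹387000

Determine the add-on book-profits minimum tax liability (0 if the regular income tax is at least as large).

Regular income tax:
  ₹50000 × 8% = ₹4000
  ₹149000 × 20% = ₹29800
  ₹114200 × 29% = ₹33118
  → ₹66918

Book-profits minimum tax:
  Base (financial-statement income): ₹387000
  Less exemption ₹80000 → base ₹307000
  ₹307000 × 22% = ₹67540

Excess of book-profits minimum tax over regular income tax: ₹67540 − ₹66918 = ₹622.

₹622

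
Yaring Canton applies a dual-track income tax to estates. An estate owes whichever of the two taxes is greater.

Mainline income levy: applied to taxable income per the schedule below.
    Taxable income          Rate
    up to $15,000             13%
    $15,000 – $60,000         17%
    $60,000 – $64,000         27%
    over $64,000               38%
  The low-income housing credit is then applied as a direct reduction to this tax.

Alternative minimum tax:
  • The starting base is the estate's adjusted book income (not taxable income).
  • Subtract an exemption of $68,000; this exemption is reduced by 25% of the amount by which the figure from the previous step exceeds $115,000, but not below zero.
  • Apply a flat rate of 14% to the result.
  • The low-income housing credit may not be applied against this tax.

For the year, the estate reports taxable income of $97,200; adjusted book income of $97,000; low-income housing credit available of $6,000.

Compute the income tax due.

Mainline income levy:
  $15,000 × 13% = $1,950
  $45,000 × 17% = $7,650
  $4,000 × 27% = $1,080
  $33,200 × 38% = $12,616
  → $23,296
  Less low-income housing credit $6,000 → $17,296

Alternative minimum tax:
  Base (adjusted book income): $97,000
  Exemption: $97,000 ≤ $115,000, so full $68,000 applies
  Base: $97,000 − $68,000 = $29,000
  $29,000 × 14% = $4,060

$17,296 > $4,060, so the mainline income levy governs.

$17,296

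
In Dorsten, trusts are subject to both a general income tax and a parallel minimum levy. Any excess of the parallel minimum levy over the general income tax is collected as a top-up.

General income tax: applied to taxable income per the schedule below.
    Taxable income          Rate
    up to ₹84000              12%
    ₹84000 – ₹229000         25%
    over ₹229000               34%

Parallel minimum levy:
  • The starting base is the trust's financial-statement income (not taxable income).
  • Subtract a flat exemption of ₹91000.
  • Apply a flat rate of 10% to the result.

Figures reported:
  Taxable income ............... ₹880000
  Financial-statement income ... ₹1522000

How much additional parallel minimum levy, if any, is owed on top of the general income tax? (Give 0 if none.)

₹0

Parallel minimum levy:
  Base (financial-statement income): ₹1522000
  Less exemption ₹91000 → base ₹1431000
  ₹1431000 × 10% = ₹143100

General income tax:
  ₹84000 × 12% = ₹10080
  ₹145000 × 25% = ₹36250
  ₹651000 × 34% = ₹221340
  → ₹267670

₹143100 ≤ ₹267670, so no add-on is due.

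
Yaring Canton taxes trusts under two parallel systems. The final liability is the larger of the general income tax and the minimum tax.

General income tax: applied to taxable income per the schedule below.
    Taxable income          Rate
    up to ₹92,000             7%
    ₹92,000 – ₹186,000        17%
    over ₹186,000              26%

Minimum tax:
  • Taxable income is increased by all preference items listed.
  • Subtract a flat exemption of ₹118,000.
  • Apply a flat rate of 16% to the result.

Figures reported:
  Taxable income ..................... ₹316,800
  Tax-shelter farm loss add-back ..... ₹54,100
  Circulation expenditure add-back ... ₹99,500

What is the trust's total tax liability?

₹56,428

General income tax:
  ₹92,000 × 7% = ₹6,440
  ₹94,000 × 17% = ₹15,980
  ₹130,800 × 26% = ₹34,008
  → ₹56,428

Minimum tax:
  Adjusted income: ₹316,800 + ₹54,100 + ₹99,500 = ₹470,400
  Less exemption ₹118,000 → base ₹352,400
  ₹352,400 × 16% = ₹56,384

₹56,428 > ₹56,384, so the general income tax governs.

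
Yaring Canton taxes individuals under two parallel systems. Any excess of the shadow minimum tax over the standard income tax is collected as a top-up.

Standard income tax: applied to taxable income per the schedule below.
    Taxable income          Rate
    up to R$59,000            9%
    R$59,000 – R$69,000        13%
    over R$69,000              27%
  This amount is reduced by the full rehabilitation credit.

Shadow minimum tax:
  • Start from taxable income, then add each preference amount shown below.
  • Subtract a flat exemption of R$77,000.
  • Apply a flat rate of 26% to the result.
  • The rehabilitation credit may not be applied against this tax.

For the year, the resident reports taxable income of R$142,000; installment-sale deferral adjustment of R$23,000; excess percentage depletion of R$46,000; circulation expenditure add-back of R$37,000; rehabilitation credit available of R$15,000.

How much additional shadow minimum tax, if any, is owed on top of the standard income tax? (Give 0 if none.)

R$33,140

Shadow minimum tax:
  Adjusted income: R$142,000 + R$23,000 + R$46,000 + R$37,000 = R$248,000
  Less exemption R$77,000 → base R$171,000
  R$171,000 × 26% = R$44,460

Standard income tax:
  R$59,000 × 9% = R$5,310
  R$10,000 × 13% = R$1,300
  R$73,000 × 27% = R$19,710
  → R$26,320
  Less rehabilitation credit R$15,000 → R$11,320

Excess of shadow minimum tax over standard income tax: R$44,460 − R$11,320 = R$33,140.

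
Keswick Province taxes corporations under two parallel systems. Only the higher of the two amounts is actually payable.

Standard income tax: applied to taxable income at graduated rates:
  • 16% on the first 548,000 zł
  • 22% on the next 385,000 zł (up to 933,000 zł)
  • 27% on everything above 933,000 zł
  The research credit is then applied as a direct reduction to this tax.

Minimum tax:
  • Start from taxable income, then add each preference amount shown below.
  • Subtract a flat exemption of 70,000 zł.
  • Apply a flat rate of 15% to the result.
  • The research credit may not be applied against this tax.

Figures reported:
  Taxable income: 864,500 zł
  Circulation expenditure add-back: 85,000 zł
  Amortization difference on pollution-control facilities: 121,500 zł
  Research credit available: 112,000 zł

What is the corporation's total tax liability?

Minimum tax:
  Adjusted income: 864,500 zł + 85,000 zł + 121,500 zł = 1,071,000 zł
  Less exemption 70,000 zł → base 1,001,000 zł
  1,001,000 zł × 15% = 150,150 zł

Standard income tax:
  548,000 zł × 16% = 87,680 zł
  316,500 zł × 22% = 69,630 zł
  → 157,310 zł
  Less research credit 112,000 zł → 45,310 zł

150,150 zł > 45,310 zł, so the minimum tax is the binding amount.

150,150 zł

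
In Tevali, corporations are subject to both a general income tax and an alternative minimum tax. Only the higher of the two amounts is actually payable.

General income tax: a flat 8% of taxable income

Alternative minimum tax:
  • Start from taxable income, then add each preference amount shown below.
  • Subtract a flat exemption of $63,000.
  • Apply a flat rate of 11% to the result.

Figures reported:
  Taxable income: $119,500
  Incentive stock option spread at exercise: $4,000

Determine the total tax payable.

General income tax:
  $119,500 × 8% = $9,560

Alternative minimum tax:
  Adjusted income: $119,500 + $4,000 = $123,500
  Less exemption $63,000 → base $60,500
  $60,500 × 11% = $6,655

$9,560 > $6,655, so the general income tax governs.

$9,560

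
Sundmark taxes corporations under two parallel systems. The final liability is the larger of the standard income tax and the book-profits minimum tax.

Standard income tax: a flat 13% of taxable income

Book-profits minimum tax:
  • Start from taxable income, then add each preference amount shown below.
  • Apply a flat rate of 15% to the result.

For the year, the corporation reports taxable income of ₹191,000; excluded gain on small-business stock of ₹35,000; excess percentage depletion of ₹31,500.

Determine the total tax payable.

Standard income tax:
  ₹191,000 × 13% = ₹24,830

Book-profits minimum tax:
  Adjusted income: ₹191,000 + ₹35,000 + ₹31,500 = ₹257,500
  ₹257,500 × 15% = ₹38,625

₹38,625 > ₹24,830, so the book-profits minimum tax is the binding amount.

₹38,625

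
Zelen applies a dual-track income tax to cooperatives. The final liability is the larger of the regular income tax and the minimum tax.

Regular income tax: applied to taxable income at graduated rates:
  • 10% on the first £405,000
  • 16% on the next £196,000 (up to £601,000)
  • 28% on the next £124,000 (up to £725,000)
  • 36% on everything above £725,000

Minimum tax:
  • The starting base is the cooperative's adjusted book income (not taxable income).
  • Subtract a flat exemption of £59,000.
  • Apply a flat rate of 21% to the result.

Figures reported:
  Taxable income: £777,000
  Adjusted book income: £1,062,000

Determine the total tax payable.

£210,630

Minimum tax:
  Base (adjusted book income): £1,062,000
  Less exemption £59,000 → base £1,003,000
  £1,003,000 × 21% = £210,630

Regular income tax:
  £405,000 × 10% = £40,500
  £196,000 × 16% = £31,360
  £124,000 × 28% = £34,720
  £52,000 × 36% = £18,720
  → £125,300

£210,630 > £125,300, so the minimum tax is the binding amount.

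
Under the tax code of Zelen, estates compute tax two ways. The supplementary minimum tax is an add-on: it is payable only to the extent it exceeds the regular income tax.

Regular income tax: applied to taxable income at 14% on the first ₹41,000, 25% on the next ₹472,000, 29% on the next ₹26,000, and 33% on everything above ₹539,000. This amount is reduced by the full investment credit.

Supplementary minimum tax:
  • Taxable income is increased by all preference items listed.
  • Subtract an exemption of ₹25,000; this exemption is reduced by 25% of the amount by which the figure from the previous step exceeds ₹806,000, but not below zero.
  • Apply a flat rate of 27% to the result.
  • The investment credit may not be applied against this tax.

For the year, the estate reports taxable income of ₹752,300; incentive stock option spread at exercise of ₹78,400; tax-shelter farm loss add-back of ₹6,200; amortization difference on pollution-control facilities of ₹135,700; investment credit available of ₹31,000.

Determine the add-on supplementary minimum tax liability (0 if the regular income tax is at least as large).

Supplementary minimum tax:
  Adjusted income: ₹752,300 + ₹78,400 + ₹6,200 + ₹135,700 = ₹972,600
  Exemption: 25% × (₹972,600 − ₹806,000) = ₹41,650 ≥ ₹25,000, so the exemption is fully phased out
  Base: ₹972,600 − ₹0 = ₹972,600
  ₹972,600 × 27% = ₹262,602

Regular income tax:
  ₹41,000 × 14% = ₹5,740
  ₹472,000 × 25% = ₹118,000
  ₹26,000 × 29% = ₹7,540
  ₹213,300 × 33% = ₹70,389
  → ₹201,669
  Less investment credit ₹31,000 → ₹170,669

Excess of supplementary minimum tax over regular income tax: ₹262,602 − ₹170,669 = ₹91,933.

₹91,933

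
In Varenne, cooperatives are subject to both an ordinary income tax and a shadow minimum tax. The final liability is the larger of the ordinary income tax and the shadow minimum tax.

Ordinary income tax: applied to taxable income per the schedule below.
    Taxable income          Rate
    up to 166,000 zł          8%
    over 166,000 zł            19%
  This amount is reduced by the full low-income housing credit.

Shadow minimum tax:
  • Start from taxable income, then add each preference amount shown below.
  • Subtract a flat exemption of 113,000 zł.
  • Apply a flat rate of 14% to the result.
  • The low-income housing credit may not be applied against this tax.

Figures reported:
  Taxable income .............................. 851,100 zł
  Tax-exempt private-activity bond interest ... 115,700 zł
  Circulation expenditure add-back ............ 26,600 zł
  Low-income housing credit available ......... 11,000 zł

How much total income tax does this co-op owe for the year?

Ordinary income tax:
  166,000 zł × 8% = 13,280 zł
  685,100 zł × 19% = 130,169 zł
  → 143,449 zł
  Less low-income housing credit 11,000 zł → 132,449 zł

Shadow minimum tax:
  Adjusted income: 851,100 zł + 115,700 zł + 26,600 zł = 993,400 zł
  Less exemption 113,000 zł → base 880,400 zł
  880,400 zł × 14% = 123,256 zł

132,449 zł > 123,256 zł, so the ordinary income tax governs.

132,449 zł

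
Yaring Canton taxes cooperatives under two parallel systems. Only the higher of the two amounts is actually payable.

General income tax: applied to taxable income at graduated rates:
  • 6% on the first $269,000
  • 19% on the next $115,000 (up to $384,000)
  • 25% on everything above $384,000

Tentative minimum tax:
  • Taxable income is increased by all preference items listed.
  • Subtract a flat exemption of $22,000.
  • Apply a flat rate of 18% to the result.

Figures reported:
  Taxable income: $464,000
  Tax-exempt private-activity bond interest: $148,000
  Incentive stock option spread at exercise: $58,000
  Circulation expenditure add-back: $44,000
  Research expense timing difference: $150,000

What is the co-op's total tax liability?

$151,560

General income tax:
  $269,000 × 6% = $16,140
  $115,000 × 19% = $21,850
  $80,000 × 25% = $20,000
  → $57,990

Tentative minimum tax:
  Adjusted income: $464,000 + $148,000 + $58,000 + $44,000 + $150,000 = $864,000
  Less exemption $22,000 → base $842,000
  $842,000 × 18% = $151,560

$151,560 > $57,990, so the tentative minimum tax is the binding amount.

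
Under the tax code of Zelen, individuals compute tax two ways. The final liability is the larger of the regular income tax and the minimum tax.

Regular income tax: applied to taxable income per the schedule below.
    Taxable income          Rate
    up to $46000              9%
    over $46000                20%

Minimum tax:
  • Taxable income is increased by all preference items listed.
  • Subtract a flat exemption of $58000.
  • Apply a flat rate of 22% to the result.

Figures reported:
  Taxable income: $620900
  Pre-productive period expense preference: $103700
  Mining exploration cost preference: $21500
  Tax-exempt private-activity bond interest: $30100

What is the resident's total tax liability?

$158004

Minimum tax:
  Adjusted income: $620900 + $103700 + $21500 + $30100 = $776200
  Less exemption $58000 → base $718200
  $718200 × 22% = $158004

Regular income tax:
  $46000 × 9% = $4140
  $574900 × 20% = $114980
  → $119120

$158004 > $119120, so the minimum tax is the binding amount.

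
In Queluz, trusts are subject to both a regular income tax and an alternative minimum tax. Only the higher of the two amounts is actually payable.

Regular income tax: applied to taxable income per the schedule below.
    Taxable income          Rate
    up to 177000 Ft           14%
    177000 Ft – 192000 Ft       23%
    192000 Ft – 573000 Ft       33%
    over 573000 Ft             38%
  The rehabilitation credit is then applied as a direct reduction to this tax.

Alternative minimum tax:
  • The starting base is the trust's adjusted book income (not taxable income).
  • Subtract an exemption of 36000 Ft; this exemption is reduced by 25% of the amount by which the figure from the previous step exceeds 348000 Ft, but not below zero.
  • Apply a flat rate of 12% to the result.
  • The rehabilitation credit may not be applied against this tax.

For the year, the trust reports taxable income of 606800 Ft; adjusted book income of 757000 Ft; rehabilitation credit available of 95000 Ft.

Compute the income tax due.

90840 Ft

Alternative minimum tax:
  Base (adjusted book income): 757000 Ft
  Exemption: 25% × (757000 Ft − 348000 Ft) = 102250 Ft ≥ 36000 Ft, so the exemption is fully phased out
  Base: 757000 Ft − 0 Ft = 757000 Ft
  757000 Ft × 12% = 90840 Ft

Regular income tax:
  177000 Ft × 14% = 24780 Ft
  15000 Ft × 23% = 3450 Ft
  381000 Ft × 33% = 125730 Ft
  33800 Ft × 38% = 12844 Ft
  → 166804 Ft
  Less rehabilitation credit 95000 Ft → 71804 Ft

90840 Ft > 71804 Ft, so the alternative minimum tax is the binding amount.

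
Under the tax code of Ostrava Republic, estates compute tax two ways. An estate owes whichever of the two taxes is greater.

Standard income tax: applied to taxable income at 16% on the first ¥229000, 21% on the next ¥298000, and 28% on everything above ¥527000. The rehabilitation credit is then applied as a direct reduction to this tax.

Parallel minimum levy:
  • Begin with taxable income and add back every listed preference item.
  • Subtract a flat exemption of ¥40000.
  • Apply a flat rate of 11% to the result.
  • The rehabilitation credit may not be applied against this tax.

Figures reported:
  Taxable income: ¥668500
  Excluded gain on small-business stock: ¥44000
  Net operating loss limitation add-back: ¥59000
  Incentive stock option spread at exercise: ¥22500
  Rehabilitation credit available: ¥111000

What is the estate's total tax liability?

Parallel minimum levy:
  Adjusted income: ¥668500 + ¥44000 + ¥59000 + ¥22500 = ¥794000
  Less exemption ¥40000 → base ¥754000
  ¥754000 × 11% = ¥82940

Standard income tax:
  ¥229000 × 16% = ¥36640
  ¥298000 × 21% = ¥62580
  ¥141500 × 28% = ¥39620
  → ¥138840
  Less rehabilitation credit ¥111000 → ¥27840

¥82940 > ¥27840, so the parallel minimum levy is the binding amount.

¥82940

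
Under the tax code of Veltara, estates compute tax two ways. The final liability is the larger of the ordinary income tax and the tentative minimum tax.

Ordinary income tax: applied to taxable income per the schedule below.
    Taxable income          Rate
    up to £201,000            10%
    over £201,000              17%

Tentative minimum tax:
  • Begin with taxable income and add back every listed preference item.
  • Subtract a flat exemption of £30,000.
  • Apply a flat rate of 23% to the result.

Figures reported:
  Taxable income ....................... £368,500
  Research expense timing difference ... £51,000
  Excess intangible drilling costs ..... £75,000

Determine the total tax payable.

£106,835

Ordinary income tax:
  £201,000 × 10% = £20,100
  £167,500 × 17% = £28,475
  → £48,575

Tentative minimum tax:
  Adjusted income: £368,500 + £51,000 + £75,000 = £494,500
  Less exemption £30,000 → base £464,500
  £464,500 × 23% = £106,835

£106,835 > £48,575, so the tentative minimum tax is the binding amount.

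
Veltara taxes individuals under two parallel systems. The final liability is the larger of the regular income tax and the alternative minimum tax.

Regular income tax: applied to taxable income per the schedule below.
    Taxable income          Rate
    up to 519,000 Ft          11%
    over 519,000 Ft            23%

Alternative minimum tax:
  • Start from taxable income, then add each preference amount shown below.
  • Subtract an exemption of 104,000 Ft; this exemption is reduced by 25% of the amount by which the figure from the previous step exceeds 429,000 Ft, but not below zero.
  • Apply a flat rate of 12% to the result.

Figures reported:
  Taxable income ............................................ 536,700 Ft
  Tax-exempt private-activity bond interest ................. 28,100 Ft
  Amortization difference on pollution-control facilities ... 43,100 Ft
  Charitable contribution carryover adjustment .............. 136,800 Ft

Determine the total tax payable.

86,355 Ft

Regular income tax:
  519,000 Ft × 11% = 57,090 Ft
  17,700 Ft × 23% = 4,071 Ft
  → 61,161 Ft

Alternative minimum tax:
  Adjusted income: 536,700 Ft + 28,100 Ft + 43,100 Ft + 136,800 Ft = 744,700 Ft
  Exemption: 104,000 Ft − 25% × (744,700 Ft − 429,000 Ft) = 104,000 Ft − 78,925 Ft = 25,075 Ft
  Base: 744,700 Ft − 25,075 Ft = 719,625 Ft
  719,625 Ft × 12% = 86,355 Ft

86,355 Ft > 61,161 Ft, so the alternative minimum tax is the binding amount.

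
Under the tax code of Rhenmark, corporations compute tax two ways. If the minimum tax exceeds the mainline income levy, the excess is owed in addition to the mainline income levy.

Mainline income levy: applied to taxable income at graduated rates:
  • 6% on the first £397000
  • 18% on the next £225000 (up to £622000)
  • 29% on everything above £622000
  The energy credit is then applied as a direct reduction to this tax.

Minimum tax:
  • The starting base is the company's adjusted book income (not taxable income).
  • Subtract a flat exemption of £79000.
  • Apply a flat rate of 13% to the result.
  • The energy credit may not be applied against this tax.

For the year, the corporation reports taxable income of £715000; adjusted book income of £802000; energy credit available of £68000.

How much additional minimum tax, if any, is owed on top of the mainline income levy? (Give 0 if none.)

£70700

Minimum tax:
  Base (adjusted book income): £802000
  Less exemption £79000 → base £723000
  £723000 × 13% = £93990

Mainline income levy:
  £397000 × 6% = £23820
  £225000 × 18% = £40500
  £93000 × 29% = £26970
  → £91290
  Less energy credit £68000 → £23290

Excess of minimum tax over mainline income levy: £93990 − £23290 = £70700.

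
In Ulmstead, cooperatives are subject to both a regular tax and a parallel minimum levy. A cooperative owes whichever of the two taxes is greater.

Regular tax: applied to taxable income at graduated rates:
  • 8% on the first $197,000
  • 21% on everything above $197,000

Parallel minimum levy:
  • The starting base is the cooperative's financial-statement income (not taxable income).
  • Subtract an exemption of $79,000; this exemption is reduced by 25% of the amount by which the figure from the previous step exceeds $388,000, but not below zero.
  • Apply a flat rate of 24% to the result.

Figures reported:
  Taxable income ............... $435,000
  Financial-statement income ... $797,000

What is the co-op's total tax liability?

$191,280

Regular tax:
  $197,000 × 8% = $15,760
  $238,000 × 21% = $49,980
  → $65,740

Parallel minimum levy:
  Base (financial-statement income): $797,000
  Exemption: 25% × ($797,000 − $388,000) = $102,250 ≥ $79,000, so the exemption is fully phased out
  Base: $797,000 − $0 = $797,000
  $797,000 × 24% = $191,280

$191,280 > $65,740, so the parallel minimum levy is the binding amount.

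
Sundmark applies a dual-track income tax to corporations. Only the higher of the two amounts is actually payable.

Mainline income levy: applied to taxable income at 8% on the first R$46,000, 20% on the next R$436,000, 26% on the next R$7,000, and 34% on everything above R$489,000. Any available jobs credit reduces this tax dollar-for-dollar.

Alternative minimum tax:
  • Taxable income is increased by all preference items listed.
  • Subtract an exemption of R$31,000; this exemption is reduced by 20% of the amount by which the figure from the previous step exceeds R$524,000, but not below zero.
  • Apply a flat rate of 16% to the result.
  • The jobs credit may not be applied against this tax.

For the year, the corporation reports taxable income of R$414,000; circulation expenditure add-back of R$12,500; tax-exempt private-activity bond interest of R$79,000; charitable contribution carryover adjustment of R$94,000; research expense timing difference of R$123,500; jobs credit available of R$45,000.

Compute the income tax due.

R$115,680

Alternative minimum tax:
  Adjusted income: R$414,000 + R$12,500 + R$79,000 + R$94,000 + R$123,500 = R$723,000
  Exemption: 20% × (R$723,000 − R$524,000) = R$39,800 ≥ R$31,000, so the exemption is fully phased out
  Base: R$723,000 − R$0 = R$723,000
  R$723,000 × 16% = R$115,680

Mainline income levy:
  R$46,000 × 8% = R$3,680
  R$368,000 × 20% = R$73,600
  → R$77,280
  Less jobs credit R$45,000 → R$32,280

R$115,680 > R$32,280, so the alternative minimum tax is the binding amount.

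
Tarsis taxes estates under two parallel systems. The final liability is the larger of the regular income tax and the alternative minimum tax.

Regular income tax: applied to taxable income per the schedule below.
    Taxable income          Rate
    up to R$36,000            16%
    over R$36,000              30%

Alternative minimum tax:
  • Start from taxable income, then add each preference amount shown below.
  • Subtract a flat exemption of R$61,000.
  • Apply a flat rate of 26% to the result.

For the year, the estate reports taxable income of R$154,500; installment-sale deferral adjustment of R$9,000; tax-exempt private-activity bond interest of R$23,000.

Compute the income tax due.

R$41,310

Alternative minimum tax:
  Adjusted income: R$154,500 + R$9,000 + R$23,000 = R$186,500
  Less exemption R$61,000 → base R$125,500
  R$125,500 × 26% = R$32,630

Regular income tax:
  R$36,000 × 16% = R$5,760
  R$118,500 × 30% = R$35,550
  → R$41,310

R$41,310 > R$32,630, so the regular income tax governs.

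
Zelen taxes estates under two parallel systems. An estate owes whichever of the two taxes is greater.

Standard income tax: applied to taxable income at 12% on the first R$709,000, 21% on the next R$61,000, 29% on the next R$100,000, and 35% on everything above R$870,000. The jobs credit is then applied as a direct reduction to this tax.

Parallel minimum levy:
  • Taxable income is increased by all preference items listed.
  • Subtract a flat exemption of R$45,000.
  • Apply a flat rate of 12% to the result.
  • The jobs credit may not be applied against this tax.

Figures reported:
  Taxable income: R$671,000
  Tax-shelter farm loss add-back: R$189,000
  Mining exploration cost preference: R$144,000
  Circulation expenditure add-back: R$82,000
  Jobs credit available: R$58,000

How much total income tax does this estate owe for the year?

R$124,920

Parallel minimum levy:
  Adjusted income: R$671,000 + R$189,000 + R$144,000 + R$82,000 = R$1,086,000
  Less exemption R$45,000 → base R$1,041,000
  R$1,041,000 × 12% = R$124,920

Standard income tax:
  R$671,000 × 12% = R$80,520
  Less jobs credit R$58,000 → R$22,520

R$124,920 > R$22,520, so the parallel minimum levy is the binding amount.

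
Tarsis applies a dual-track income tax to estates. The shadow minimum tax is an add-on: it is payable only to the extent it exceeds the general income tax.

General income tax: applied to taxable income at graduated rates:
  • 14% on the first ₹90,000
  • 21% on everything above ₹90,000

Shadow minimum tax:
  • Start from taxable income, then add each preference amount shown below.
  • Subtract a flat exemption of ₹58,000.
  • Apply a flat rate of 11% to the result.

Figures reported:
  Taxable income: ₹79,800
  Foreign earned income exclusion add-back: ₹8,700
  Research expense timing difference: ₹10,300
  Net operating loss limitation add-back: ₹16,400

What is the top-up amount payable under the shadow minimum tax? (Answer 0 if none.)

₹0

Shadow minimum tax:
  Adjusted income: ₹79,800 + ₹8,700 + ₹10,300 + ₹16,400 = ₹115,200
  Less exemption ₹58,000 → base ₹57,200
  ₹57,200 × 11% = ₹6,292

General income tax:
  ₹79,800 × 14% = ₹11,172

₹6,292 ≤ ₹11,172, so no add-on is due.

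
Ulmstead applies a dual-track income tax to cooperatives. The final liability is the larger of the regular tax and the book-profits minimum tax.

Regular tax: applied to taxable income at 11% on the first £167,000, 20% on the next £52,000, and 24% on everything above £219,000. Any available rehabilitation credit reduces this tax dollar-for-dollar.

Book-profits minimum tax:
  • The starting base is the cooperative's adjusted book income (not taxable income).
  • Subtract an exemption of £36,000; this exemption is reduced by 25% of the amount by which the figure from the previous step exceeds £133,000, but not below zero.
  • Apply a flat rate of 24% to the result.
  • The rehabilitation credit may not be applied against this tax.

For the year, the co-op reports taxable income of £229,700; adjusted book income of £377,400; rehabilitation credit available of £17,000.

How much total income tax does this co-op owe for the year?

£90,576

Book-profits minimum tax:
  Base (adjusted book income): £377,400
  Exemption: 25% × (£377,400 − £133,000) = £61,100 ≥ £36,000, so the exemption is fully phased out
  Base: £377,400 − £0 = £377,400
  £377,400 × 24% = £90,576

Regular tax:
  £167,000 × 11% = £18,370
  £52,000 × 20% = £10,400
  £10,700 × 24% = £2,568
  → £31,338
  Less rehabilitation credit £17,000 → £14,338

£90,576 > £14,338, so the book-profits minimum tax is the binding amount.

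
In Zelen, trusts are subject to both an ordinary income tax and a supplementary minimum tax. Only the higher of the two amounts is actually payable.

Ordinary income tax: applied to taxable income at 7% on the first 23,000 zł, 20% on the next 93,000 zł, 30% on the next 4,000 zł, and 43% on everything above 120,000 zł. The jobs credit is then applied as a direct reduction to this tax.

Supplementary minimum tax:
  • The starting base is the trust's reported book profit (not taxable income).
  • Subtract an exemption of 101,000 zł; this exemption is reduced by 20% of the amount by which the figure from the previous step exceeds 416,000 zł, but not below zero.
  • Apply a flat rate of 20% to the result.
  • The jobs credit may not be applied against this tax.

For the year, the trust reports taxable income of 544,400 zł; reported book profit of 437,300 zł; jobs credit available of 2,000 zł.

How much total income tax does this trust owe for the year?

Supplementary minimum tax:
  Base (reported book profit): 437,300 zł
  Exemption: 101,000 zł − 20% × (437,300 zł − 416,000 zł) = 101,000 zł − 4,260 zł = 96,740 zł
  Base: 437,300 zł − 96,740 zł = 340,560 zł
  340,560 zł × 20% = 68,112 zł

Ordinary income tax:
  23,000 zł × 7% = 1,610 zł
  93,000 zł × 20% = 18,600 zł
  4,000 zł × 30% = 1,200 zł
  424,400 zł × 43% = 182,492 zł
  → 203,902 zł
  Less jobs credit 2,000 zł → 201,902 zł

201,902 zł > 68,112 zł, so the ordinary income tax governs.

201,902 zł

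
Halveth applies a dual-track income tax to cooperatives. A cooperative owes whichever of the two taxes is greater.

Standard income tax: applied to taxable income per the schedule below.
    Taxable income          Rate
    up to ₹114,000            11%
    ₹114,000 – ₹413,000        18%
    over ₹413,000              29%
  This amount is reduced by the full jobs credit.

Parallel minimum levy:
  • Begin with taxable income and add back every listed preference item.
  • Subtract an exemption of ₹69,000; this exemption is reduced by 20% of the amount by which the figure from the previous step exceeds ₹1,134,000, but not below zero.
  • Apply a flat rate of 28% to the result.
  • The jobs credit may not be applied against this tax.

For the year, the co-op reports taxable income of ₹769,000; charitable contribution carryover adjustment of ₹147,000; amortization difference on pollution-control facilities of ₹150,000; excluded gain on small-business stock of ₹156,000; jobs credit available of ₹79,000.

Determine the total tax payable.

Standard income tax:
  ₹114,000 × 11% = ₹12,540
  ₹299,000 × 18% = ₹53,820
  ₹356,000 × 29% = ₹103,240
  → ₹169,600
  Less jobs credit ₹79,000 → ₹90,600

Parallel minimum levy:
  Adjusted income: ₹769,000 + ₹147,000 + ₹150,000 + ₹156,000 = ₹1,222,000
  Exemption: ₹69,000 − 20% × (₹1,222,000 − ₹1,134,000) = ₹69,000 − ₹17,600 = ₹51,400
  Base: ₹1,222,000 − ₹51,400 = ₹1,170,600
  ₹1,170,600 × 28% = ₹327,768

₹327,768 > ₹90,600, so the parallel minimum levy is the binding amount.

₹327,768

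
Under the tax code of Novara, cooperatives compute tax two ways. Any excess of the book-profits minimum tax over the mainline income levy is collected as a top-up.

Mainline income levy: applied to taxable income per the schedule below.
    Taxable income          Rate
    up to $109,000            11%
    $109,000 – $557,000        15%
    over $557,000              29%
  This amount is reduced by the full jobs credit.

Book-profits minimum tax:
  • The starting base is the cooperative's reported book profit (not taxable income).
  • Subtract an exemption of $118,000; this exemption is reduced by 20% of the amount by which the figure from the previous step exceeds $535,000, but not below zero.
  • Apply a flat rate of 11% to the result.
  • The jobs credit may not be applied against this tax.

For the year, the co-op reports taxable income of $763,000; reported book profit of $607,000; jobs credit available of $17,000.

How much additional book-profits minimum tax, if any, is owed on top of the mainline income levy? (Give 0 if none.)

$0

Book-profits minimum tax:
  Base (reported book profit): $607,000
  Exemption: $118,000 − 20% × ($607,000 − $535,000) = $118,000 − $14,400 = $103,600
  Base: $607,000 − $103,600 = $503,400
  $503,400 × 11% = $55,374

Mainline income levy:
  $109,000 × 11% = $11,990
  $448,000 × 15% = $67,200
  $206,000 × 29% = $59,740
  → $138,930
  Less jobs credit $17,000 → $121,930

$55,374 ≤ $121,930, so no add-on is due.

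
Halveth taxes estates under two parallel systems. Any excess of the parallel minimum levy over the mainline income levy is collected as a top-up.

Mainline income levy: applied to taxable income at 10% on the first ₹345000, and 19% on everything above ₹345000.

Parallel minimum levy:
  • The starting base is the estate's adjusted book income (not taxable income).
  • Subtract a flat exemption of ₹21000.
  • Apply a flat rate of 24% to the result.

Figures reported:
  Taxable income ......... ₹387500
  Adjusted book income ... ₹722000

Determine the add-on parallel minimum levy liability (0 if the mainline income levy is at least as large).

Mainline income levy:
  ₹345000 × 10% = ₹34500
  ₹42500 × 19% = ₹8075
  → ₹42575

Parallel minimum levy:
  Base (adjusted book income): ₹722000
  Less exemption ₹21000 → base ₹701000
  ₹701000 × 24% = ₹168240

Excess of parallel minimum levy over mainline income levy: ₹168240 − ₹42575 = ₹125665.

₹125665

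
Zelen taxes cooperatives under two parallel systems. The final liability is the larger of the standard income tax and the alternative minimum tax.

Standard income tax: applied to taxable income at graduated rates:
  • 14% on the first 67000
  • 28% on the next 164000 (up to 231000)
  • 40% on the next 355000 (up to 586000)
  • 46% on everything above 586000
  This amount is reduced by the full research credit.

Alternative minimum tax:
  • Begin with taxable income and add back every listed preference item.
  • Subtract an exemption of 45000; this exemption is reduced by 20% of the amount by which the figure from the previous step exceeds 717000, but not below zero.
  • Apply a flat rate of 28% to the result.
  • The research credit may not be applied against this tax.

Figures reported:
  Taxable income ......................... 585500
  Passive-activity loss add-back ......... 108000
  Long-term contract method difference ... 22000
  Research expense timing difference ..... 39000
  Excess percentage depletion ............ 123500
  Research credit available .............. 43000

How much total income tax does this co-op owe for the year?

242256

Standard income tax:
  67000 × 14% = 9380
  164000 × 28% = 45920
  354500 × 40% = 141800
  → 197100
  Less research credit 43000 → 154100

Alternative minimum tax:
  Adjusted income: 585500 + 108000 + 22000 + 39000 + 123500 = 878000
  Exemption: 45000 − 20% × (878000 − 717000) = 45000 − 32200 = 12800
  Base: 878000 − 12800 = 865200
  865200 × 28% = 242256

242256 > 154100, so the alternative minimum tax is the binding amount.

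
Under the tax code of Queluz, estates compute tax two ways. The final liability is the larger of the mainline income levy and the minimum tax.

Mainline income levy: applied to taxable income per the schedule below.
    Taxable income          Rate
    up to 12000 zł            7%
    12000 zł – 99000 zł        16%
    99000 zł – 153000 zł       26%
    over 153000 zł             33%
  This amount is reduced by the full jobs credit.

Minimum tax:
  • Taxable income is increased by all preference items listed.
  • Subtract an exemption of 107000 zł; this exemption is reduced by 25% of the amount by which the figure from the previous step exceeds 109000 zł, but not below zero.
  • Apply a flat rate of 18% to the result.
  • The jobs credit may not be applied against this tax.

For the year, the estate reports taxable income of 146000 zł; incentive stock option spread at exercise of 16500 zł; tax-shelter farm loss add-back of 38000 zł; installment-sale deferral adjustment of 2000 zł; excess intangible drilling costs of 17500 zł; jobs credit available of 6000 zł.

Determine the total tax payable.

25335 zł

Minimum tax:
  Adjusted income: 146000 zł + 16500 zł + 38000 zł + 2000 zł + 17500 zł = 220000 zł
  Exemption: 107000 zł − 25% × (220000 zł − 109000 zł) = 107000 zł − 27750 zł = 79250 zł
  Base: 220000 zł − 79250 zł = 140750 zł
  140750 zł × 18% = 25335 zł

Mainline income levy:
  12000 zł × 7% = 840 zł
  87000 zł × 16% = 13920 zł
  47000 zł × 26% = 12220 zł
  → 26980 zł
  Less jobs credit 6000 zł → 20980 zł

25335 zł > 20980 zł, so the minimum tax is the binding amount.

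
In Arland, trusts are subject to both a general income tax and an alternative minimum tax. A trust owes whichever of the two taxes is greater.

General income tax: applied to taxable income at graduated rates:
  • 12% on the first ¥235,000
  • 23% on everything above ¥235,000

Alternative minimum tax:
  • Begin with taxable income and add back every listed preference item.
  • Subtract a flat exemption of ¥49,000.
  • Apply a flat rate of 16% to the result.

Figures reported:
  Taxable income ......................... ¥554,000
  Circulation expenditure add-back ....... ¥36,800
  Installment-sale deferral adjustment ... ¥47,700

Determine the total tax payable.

¥101,570

General income tax:
  ¥235,000 × 12% = ¥28,200
  ¥319,000 × 23% = ¥73,370
  → ¥101,570

Alternative minimum tax:
  Adjusted income: ¥554,000 + ¥36,800 + ¥47,700 = ¥638,500
  Less exemption ¥49,000 → base ¥589,500
  ¥589,500 × 16% = ¥94,320

¥101,570 > ¥94,320, so the general income tax governs.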